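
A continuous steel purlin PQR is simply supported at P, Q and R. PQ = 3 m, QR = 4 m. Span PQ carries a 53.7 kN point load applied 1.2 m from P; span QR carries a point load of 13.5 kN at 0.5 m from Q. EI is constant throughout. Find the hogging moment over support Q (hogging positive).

M_Q = 14.76 kN·m

Insert a hinge at Q; M_Q is the redundant, and each span becomes simply supported.
End slopes at the hinge Q, treating each span as simply supported:
  span PQ: point load 53.7 at a = 1.2: Pab(L + a)/(6LEI) = 27.06/EI
  span QR: point load 13.5 at a = 0.5: Pab(L + b)/(6LEI) = 7.383/EI
  relative rotation θ_0 = (27.06 + 7.383)/EI = 34.45/EI
A unit hogging moment at Q produces rotation L₁/(3EI) + L₂/(3EI) = 2.333/EI.
Slope continuity at Q: θ_0 = M_Q·2.333/EI, so M_Q = 34.45/2.333 = 14.76 kN·m (hogging).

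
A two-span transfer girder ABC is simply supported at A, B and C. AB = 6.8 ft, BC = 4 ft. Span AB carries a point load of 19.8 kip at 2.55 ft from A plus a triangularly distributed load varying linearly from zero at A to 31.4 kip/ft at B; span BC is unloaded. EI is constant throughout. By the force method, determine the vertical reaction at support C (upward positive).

Release continuity at B by inserting a hinge; the redundant is the internal moment M_B. The primary structure is two simply-supported spans AB and BC.
Discontinuity in slope at B on the released structure — sum the simple-span end rotations:
  span AB: point load 19.8 at a = 2.55: Pab(L + a)/(6LEI) = 49.18/EI
  span AB: triangular load, peak 31.4: w₀L³/(45EI) = 219.4/EI
  relative rotation θ_0 = (268.6 + 0)/EI = 268.6/EI
A unit hogging moment at B produces rotation L₁/(3EI) + L₂/(3EI) = 3.6/EI.
Slope continuity at B: θ_0 = M_B·3.6/EI, so M_B = 268.6/3.6 = 74.61 kip·ft (hogging).
Span BC, ΣM about C: R_B^{BC}·4 = 0 + 74.61, so R_B^{BC} = 18.65 kip and R_C = 0 − 18.65 = -18.65 kip.

R_C = -18.65 kip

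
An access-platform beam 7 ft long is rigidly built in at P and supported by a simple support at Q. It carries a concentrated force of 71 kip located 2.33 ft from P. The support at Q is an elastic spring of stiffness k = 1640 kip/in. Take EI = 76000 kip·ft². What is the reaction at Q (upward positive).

R_Q = 10.15 kip

Release the roller at Q. Primary structure: cantilever fixed at P.
Deflection at Q on the released cantilever, summing each load's contribution:
  point load 71 at a = 2.33: Pa²(3L − a)/(6EI) = 1199/EI
Flexibility coefficient — unit upward force at Q: δ_{QQ} = L³/(3EI) = 114.3/EI.
With EI = 76000 kip·ft²: δ_0 = 0.015782 ft and δ_{QQ} = 0.001504 ft/kip.
Compatibility — the spring shortens by R_Q/k under the reaction it provides: δ_0 − R_Q·δ_{QQ} = R_Q/k. With 1/k = 1/(1640×12) ft/kip = 0.000051 ft/kip, R_Q = δ_0 / (δ_{QQ} + 1/k) = 0.015782 / (0.001504 + 0.000051) = 10.15 kip.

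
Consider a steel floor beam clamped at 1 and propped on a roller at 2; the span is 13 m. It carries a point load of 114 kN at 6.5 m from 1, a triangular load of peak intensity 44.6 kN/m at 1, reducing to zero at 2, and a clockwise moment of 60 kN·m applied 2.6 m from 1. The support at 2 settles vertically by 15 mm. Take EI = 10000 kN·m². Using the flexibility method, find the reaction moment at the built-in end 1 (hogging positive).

Remove the prop at 2; the released (primary) structure is a cantilever built in at 1.
Free-end deflection of the primary structure under the applied loading (downward +):
  point load 114 at a = 6.5: Pa²(3L − a)/(6EI) = 26089/EI
  triangular load, peak 44.6 at the fixed end: w₀L⁴/(30EI) = 42461/EI
  clockwise couple 60 at a = 2.6: M₀a(2L − a)/(2EI) = 1825/EI
  δ_0 = 70375/EI
Tip deflection under a unit load at 2: L³/(3EI) = 732.3/EI.
With EI = 10000 kN·m²: δ_0 = 7.0375 m and δ_{22} = 0.073233 m/kN.
Compatibility — the beam at 2 must follow the support down by 0.015 m: δ_0 − R_2·δ_{22} = 0.015, so R_2 = (7.0375 − 0.015)/0.073233 = 95.89 kN.
Moment equilibrium about 1: M_1 = Σ(load moments about 1) − R_2·L = 2057 − 95.89×13 = 810.6 kN·m.

M_1 = 810.6 kN·m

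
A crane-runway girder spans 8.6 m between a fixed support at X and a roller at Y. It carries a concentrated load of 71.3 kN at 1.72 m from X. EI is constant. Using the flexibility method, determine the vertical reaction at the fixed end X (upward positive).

R_X = 67.31 kN

Remove the prop at Y; the released (primary) structure is a cantilever built in at X.
Deflection at Y on the released cantilever, summing each load's contribution:
  point load 71.3 at a = 1.72: Pa²(3L − a)/(6EI) = 846.5/EI
Flexibility coefficient — unit upward force at Y: δ_{YY} = L³/(3EI) = 212/EI.
Compatibility at Y: δ_0 − R_Y·δ_{YY} = 0, so R_Y = 846.5/212 = 3.993 kN.
Vertical equilibrium: R_X = ΣP − R_Y = 71.3 − 3.993 = 67.31 kN.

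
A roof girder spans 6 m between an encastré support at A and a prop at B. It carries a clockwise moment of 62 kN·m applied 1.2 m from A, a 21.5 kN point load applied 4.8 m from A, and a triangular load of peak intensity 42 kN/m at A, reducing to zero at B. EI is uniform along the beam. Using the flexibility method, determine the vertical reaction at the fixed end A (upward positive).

R_A = 101.6 kN

Choose R_B as the redundant. The primary structure is the cantilever fixed at A.
Free-end deflection of the primary structure under the applied loading (downward +):
  clockwise couple 62 at a = 1.2: M₀a(2L − a)/(2EI) = 401.8/EI
  point load 21.5 at a = 4.8: Pa²(3L − a)/(6EI) = 1090/EI
  triangular load, peak 42 at the fixed end: w₀L⁴/(30EI) = 1814/EI
  δ_0 = 3306/EI
Tip deflection under a unit load at B: L³/(3EI) = 72/EI.
Compatibility at B: δ_0 − R_B·δ_{BB} = 0, so R_B = 3306/72 = 45.92 kN.
Vertical equilibrium: R_A = ΣP − R_B = 147.5 − 45.92 = 101.6 kN.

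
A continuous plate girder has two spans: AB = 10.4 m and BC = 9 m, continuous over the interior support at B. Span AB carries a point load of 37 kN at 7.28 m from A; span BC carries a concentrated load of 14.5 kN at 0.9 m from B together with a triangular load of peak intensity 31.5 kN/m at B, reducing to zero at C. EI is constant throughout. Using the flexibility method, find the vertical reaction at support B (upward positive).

Insert a hinge at B; M_B is the redundant, and each span becomes simply supported.
End slopes at the hinge B, treating each span as simply supported:
  span AB: point load 37 at a = 7.28: Pab(L + a)/(6LEI) = 238.1/EI
  span BC: point load 14.5 at a = 0.9: Pab(L + b)/(6LEI) = 33.47/EI
  span BC: triangular load, peak 31.5: w₀L³/(45EI) = 510.3/EI
  relative rotation θ_0 = (238.1 + 543.8)/EI = 781.9/EI
A unit hogging moment at B produces rotation L₁/(3EI) + L₂/(3EI) = 6.467/EI.
Slope continuity at B: θ_0 = M_B·6.467/EI, so M_B = 781.9/6.467 = 120.9 kN·m (hogging).
Span AB, ΣM about A with M_B applied at B: R_B^{AB}·10.4 = 269.4 + 120.9, so R_B^{AB} = 37.53 kN and R_A = 37 − 37.53 = -0.526 kN.
Span BC, ΣM about C: R_B^{BC}·9 = 968 + 120.9, so R_B^{BC} = 121 kN and R_C = 156.2 − 121 = 35.27 kN.
R_B = 37.53 + 121 = 158.5 kN.

R_B = 158.5 kN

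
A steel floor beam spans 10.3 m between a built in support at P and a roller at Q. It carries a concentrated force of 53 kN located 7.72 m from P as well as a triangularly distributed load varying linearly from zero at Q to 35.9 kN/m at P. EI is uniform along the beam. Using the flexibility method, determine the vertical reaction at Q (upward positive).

Choose R_Q as the redundant. The primary structure is the cantilever fixed at P.
Primary-structure tip deflection at Q by superposition:
  point load 53 at a = 7.72: Pa²(3L − a)/(6EI) = 12203/EI
  triangular load, peak 35.9 at the fixed end: w₀L⁴/(30EI) = 13469/EI
  δ_0 = 25672/EI
Flexibility coefficient — unit upward force at Q: δ_{QQ} = L³/(3EI) = 364.2/EI.
The prop prevents deflection at Q: R_Q = δ_0/δ_{QQ} = 25672/364.2 = 70.48 kN.

R_Q = 70.48 kN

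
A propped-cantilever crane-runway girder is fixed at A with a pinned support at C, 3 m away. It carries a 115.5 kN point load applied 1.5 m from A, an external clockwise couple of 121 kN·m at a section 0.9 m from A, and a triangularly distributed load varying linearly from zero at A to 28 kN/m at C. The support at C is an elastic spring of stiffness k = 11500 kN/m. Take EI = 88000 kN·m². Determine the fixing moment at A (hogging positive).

Release the roller at C. Primary structure: cantilever fixed at A.
Downward deflection at the released point C due to the loads:
  point load 115.5 at a = 1.5: Pa²(3L − a)/(6EI) = 324.8/EI
  clockwise couple 121 at a = 0.9: M₀a(2L − a)/(2EI) = 277.7/EI
  triangular load, peak 28 at the free end: 11w₀L⁴/(120EI) = 207.9/EI
  δ_0 = 810.4/EI
Flexibility coefficient — unit upward force at C: δ_{CC} = L³/(3EI) = 9/EI.
With EI = 88000 kN·m²: δ_0 = 0.00921 m and δ_{CC} = 0.000102 m/kN.
Compatibility — the spring shortens by R_C/k under the reaction it provides: δ_0 − R_C·δ_{CC} = R_C/k. With 1/k = 0.000087 m/kN, R_C = δ_0 / (δ_{CC} + 1/k) = 0.00921 / (0.000102 + 0.000087) = 48.67 kN.
Moment equilibrium about A: M_A = Σ(load moments about A) − R_C·L = 378.2 − 48.67×3 = 232.2 kN·m.

M_A = 232.2 kN·m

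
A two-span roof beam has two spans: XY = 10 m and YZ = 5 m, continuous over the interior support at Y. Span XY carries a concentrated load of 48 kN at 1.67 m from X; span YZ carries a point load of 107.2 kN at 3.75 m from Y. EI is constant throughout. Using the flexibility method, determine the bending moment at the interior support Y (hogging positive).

M_Y = 46.91 kN·m

Insert a hinge at Y; M_Y is the redundant, and each span becomes simply supported.
Discontinuity in slope at Y on the released structure — sum the simple-span end rotations:
  span XY: point load 48 at a = 1.67: Pab(L + a)/(6LEI) = 129.9/EI
  span YZ: point load 107.2 at a = 3.75: Pab(L + b)/(6LEI) = 104.7/EI
  relative rotation θ_0 = (129.9 + 104.7)/EI = 234.6/EI
A unit hogging moment at Y produces rotation L₁/(3EI) + L₂/(3EI) = 5/EI.
Slope continuity at Y: θ_0 = M_Y·5/EI, so M_Y = 234.6/5 = 46.91 kN·m (hogging).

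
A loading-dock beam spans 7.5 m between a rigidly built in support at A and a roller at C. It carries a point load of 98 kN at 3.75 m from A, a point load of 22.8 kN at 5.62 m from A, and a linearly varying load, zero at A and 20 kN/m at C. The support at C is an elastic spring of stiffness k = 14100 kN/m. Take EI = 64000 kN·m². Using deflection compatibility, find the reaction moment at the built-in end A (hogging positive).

Take the reaction at C as the redundant and release it; the primary structure is a cantilever fixed at A.
Deflection at C on the released cantilever, summing each load's contribution:
  point load 98 at a = 3.75: Pa²(3L − a)/(6EI) = 4307/EI
  point load 22.8 at a = 5.62: Pa²(3L − a)/(6EI) = 2026/EI
  triangular load, peak 20 at the free end: 11w₀L⁴/(120EI) = 5801/EI
  δ_0 = 12133/EI
Flexibility coefficient — unit upward force at C: δ_{CC} = L³/(3EI) = 140.6/EI.
With EI = 64000 kN·m²: δ_0 = 0.18958 m and δ_{CC} = 0.002197 m/kN.
Compatibility — the spring shortens by R_C/k under the reaction it provides: δ_0 − R_C·δ_{CC} = R_C/k. With 1/k = 0.000071 m/kN, R_C = δ_0 / (δ_{CC} + 1/k) = 0.18958 / (0.002197 + 0.000071) = 83.58 kN.
Moment equilibrium about A: M_A = Σ(load moments about A) − R_C·L = 870.6 − 83.58×7.5 = 243.8 kN·m.

M_A = 243.8 kN·m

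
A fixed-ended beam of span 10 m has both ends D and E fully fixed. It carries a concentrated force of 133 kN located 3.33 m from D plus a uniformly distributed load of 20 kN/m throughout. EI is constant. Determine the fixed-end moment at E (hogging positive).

Take the two fixed-end moments M_D, M_E as redundants; the released structure is the simple span DE.
On the primary (simply-supported) span, the end slopes from the loading are:
  at D: point load 133 at a = 3.33: Pab(L + b)/(6LEI) = 820.7/EI
  at E: point load 133 at a = 3.33: Pab(L + a)/(6LEI) = 656.3/EI
  at D: UDL 20: wL³/(24EI) = 833.3/EI
  at E: UDL 20: wL³/(24EI) = 833.3/EI
  θ_D0 = 1654/EI,  θ_E0 = 1490/EI
Flexibility coefficients: a unit moment at one end gives L/(3EI) there and L/(6EI) at the far end, so f₁₁ = f₂₂ = 3.333/EI and f₁₂ = f₂₁ = 1.667/EI.
Compatibility — zero rotation at each built-in end:
  3.333 M_D + 1.667 M_E = 1654
  1.667 M_D + 3.333 M_E = 1490
Solving the pair gives M_D = 363.7 kN·m and M_E = 265 kN·m (hogging).

M_E = 265 kN·m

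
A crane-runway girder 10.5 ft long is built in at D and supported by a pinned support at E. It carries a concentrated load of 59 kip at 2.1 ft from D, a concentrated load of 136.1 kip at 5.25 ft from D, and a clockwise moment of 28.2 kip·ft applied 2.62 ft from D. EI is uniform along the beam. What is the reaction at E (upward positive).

R_E = 47.59 kip

Release the roller at E. Primary structure: cantilever fixed at D.
Free-end deflection of the primary structure under the applied loading (downward +):
  point load 59 at a = 2.1: Pa²(3L − a)/(6EI) = 1275/EI
  point load 136.1 at a = 5.25: Pa²(3L − a)/(6EI) = 16412/EI
  clockwise couple 28.2 at a = 2.62: M₀a(2L − a)/(2EI) = 679/EI
  δ_0 = 18366/EI
Flexibility coefficient — unit upward force at E: δ_{EE} = L³/(3EI) = 385.9/EI.
The prop prevents deflection at E: R_E = δ_0/δ_{EE} = 18366/385.9 = 47.59 kip.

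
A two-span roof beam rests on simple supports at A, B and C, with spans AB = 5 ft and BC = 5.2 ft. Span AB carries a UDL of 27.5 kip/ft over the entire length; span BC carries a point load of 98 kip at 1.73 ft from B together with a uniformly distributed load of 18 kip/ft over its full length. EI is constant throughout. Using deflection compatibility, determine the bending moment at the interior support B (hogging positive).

Release continuity at B by inserting a hinge; the redundant is the internal moment M_B. The primary structure is two simply-supported spans AB and BC.
Discontinuity in slope at B on the released structure — sum the simple-span end rotations:
  span AB: UDL 27.5: wL³/(24EI) = 143.2/EI
  span BC: point load 98 at a = 1.73: Pab(L + b)/(6LEI) = 163.5/EI
  span BC: UDL 18: wL³/(24EI) = 105.5/EI
  relative rotation θ_0 = (143.2 + 268.9)/EI = 412.2/EI
A unit hogging moment at B produces rotation L₁/(3EI) + L₂/(3EI) = 3.4/EI.
Slope continuity at B: θ_0 = M_B·3.4/EI, so M_B = 412.2/3.4 = 121.2 kip·ft (hogging).

M_B = 121.2 kip·ft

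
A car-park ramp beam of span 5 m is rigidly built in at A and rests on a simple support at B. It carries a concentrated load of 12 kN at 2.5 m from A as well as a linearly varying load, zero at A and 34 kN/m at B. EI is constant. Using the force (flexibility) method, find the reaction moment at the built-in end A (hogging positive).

Release the roller at B. Primary structure: cantilever fixed at A.
Deflection at B on the released cantilever, summing each load's contribution:
  point load 12 at a = 2.5: Pa²(3L − a)/(6EI) = 156.2/EI
  triangular load, peak 34 at the free end: 11w₀L⁴/(120EI) = 1948/EI
  δ_0 = 2104/EI
Tip deflection under a unit load at B: L³/(3EI) = 41.67/EI.
Compatibility at B: δ_0 − R_B·δ_{BB} = 0, so R_B = 2104/41.67 = 50.5 kN.
Moment equilibrium about A: M_A = Σ(load moments about A) − R_B·L = 313.3 − 50.5×5 = 60.83 kN·m.

M_A = 60.83 kN·m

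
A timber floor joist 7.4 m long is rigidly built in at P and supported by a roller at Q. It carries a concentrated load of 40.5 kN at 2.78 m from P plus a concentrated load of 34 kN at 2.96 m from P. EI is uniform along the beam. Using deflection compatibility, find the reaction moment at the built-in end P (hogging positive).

M_P = 105.4 kN·m

Remove the prop at Q; the released (primary) structure is a cantilever built in at P.
Primary-structure tip deflection at Q by superposition:
  point load 40.5 at a = 2.78: Pa²(3L − a)/(6EI) = 1013/EI
  point load 34 at a = 2.96: Pa²(3L − a)/(6EI) = 955.2/EI
  δ_0 = 1968/EI
Tip deflection under a unit load at Q: L³/(3EI) = 135.1/EI.
The prop prevents deflection at Q: R_Q = δ_0/δ_{QQ} = 1968/135.1 = 14.57 kN.
Moment equilibrium about P: M_P = Σ(load moments about P) − R_Q·L = 213.2 − 14.57×7.4 = 105.4 kN·m.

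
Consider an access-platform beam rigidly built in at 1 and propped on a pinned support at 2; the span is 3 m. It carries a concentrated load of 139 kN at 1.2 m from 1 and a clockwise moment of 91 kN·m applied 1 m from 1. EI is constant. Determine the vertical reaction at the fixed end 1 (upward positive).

R_1 = 84.81 kN

Take the reaction at 2 as the redundant and release it; the primary structure is a cantilever fixed at 1.
Primary-structure tip deflection at 2 by superposition:
  point load 139 at a = 1.2: Pa²(3L − a)/(6EI) = 260.2/EI
  clockwise couple 91 at a = 1: M₀a(2L − a)/(2EI) = 227.5/EI
  δ_0 = 487.7/EI
Flexibility coefficient — unit upward force at 2: δ_{22} = L³/(3EI) = 9/EI.
Compatibility at 2: δ_0 − R_2·δ_{22} = 0, so R_2 = 487.7/9 = 54.19 kN.
Vertical equilibrium: R_1 = ΣP − R_2 = 139 − 54.19 = 84.81 kN.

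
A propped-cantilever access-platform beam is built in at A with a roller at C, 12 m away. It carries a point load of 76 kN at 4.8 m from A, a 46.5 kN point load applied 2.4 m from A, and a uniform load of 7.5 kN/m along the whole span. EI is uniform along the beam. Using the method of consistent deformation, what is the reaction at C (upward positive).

R_C = 52.16 kN

Release the roller at C. Primary structure: cantilever fixed at A.
Free-end deflection of the primary structure under the applied loading (downward +):
  point load 76 at a = 4.8: Pa²(3L − a)/(6EI) = 9105/EI
  point load 46.5 at a = 2.4: Pa²(3L − a)/(6EI) = 1500/EI
  UDL 7.5: wL⁴/(8EI) = 19440/EI
  δ_0 = 30045/EI
Flexibility coefficient — unit upward force at C: δ_{CC} = L³/(3EI) = 576/EI.
Compatibility at C: δ_0 − R_C·δ_{CC} = 0, so R_C = 30045/576 = 52.16 kN.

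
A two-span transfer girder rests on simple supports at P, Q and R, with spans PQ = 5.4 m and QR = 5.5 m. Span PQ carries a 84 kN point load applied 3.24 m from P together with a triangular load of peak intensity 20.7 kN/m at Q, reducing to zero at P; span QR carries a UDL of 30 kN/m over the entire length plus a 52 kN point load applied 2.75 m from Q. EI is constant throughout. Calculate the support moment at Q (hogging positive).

M_Q = 147.4 kN·m

Release continuity at Q by inserting a hinge; the redundant is the internal moment M_Q. The primary structure is two simply-supported spans PQ and QR.
Rotations at Q on the released spans (each span's end-slope, ×1/EI):
  span PQ: point load 84 at a = 3.24: Pab(L + a)/(6LEI) = 156.8/EI
  span PQ: triangular load, peak 20.7: w₀L³/(45EI) = 72.43/EI
  span QR: UDL 30: wL³/(24EI) = 208/EI
  span QR: point load 52 at a = 2.75: Pab(L + b)/(6LEI) = 98.31/EI
  relative rotation θ_0 = (229.2 + 306.3)/EI = 535.5/EI
A unit hogging moment at Q produces rotation L₁/(3EI) + L₂/(3EI) = 3.633/EI.
Slope continuity at Q: θ_0 = M_Q·3.633/EI, so M_Q = 535.5/3.633 = 147.4 kN·m (hogging).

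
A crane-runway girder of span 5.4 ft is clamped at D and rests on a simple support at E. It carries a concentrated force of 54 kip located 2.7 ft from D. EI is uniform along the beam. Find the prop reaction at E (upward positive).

R_E = 16.88 kip

Release the roller at E. Primary structure: cantilever fixed at D.
Free-end deflection of the primary structure under the applied loading (downward +):
  point load 54 at a = 2.7: Pa²(3L − a)/(6EI) = 885.7/EI
Flexibility coefficient — unit upward force at E: δ_{EE} = L³/(3EI) = 52.49/EI.
The prop prevents deflection at E: R_E = δ_0/δ_{EE} = 885.7/52.49 = 16.88 kip.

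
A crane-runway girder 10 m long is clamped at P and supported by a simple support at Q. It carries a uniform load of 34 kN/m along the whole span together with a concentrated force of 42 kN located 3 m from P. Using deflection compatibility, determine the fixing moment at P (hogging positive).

Release the roller at Q. Primary structure: cantilever fixed at P.
Primary-structure tip deflection at Q by superposition:
  UDL 34: wL⁴/(8EI) = 42500/EI
  point load 42 at a = 3: Pa²(3L − a)/(6EI) = 1701/EI
  δ_0 = 44201/EI
Tip deflection under a unit load at Q: L³/(3EI) = 333.3/EI.
The prop prevents deflection at Q: R_Q = δ_0/δ_{QQ} = 44201/333.3 = 132.6 kN.
Moment equilibrium about P: M_P = Σ(load moments about P) − R_Q·L = 1826 − 132.6×10 = 500 kN·m.

M_P = 500 kN·m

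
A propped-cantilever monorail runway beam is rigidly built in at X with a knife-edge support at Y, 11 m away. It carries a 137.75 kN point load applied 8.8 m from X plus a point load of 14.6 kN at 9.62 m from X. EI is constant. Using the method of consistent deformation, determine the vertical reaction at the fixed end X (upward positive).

Release the roller at Y. Primary structure: cantilever fixed at X.
Primary-structure tip deflection at Y by superposition:
  point load 137.75 at a = 8.8: Pa²(3L − a)/(6EI) = 43025/EI
  point load 14.6 at a = 9.62: Pa²(3L − a)/(6EI) = 5265/EI
  δ_0 = 48290/EI
Flexibility coefficient — unit upward force at Y: δ_{YY} = L³/(3EI) = 443.7/EI.
The prop prevents deflection at Y: R_Y = δ_0/δ_{YY} = 48290/443.7 = 108.8 kN.
Vertical equilibrium: R_X = ΣP − R_Y = 152.3 − 108.8 = 43.51 kN.

R_X = 43.51 kN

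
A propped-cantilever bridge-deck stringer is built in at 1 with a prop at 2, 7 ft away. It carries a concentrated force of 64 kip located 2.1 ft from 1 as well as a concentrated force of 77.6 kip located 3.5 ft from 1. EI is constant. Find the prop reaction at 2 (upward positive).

Release the roller at 2. Primary structure: cantilever fixed at 1.
Downward deflection at the released point 2 due to the loads:
  point load 64 at a = 2.1: Pa²(3L − a)/(6EI) = 889.1/EI
  point load 77.6 at a = 3.5: Pa²(3L − a)/(6EI) = 2773/EI
  δ_0 = 3662/EI
Flexibility coefficient — unit upward force at 2: δ_{22} = L³/(3EI) = 114.3/EI.
The prop prevents deflection at 2: R_2 = δ_0/δ_{22} = 3662/114.3 = 32.03 kip.

R_2 = 32.03 kip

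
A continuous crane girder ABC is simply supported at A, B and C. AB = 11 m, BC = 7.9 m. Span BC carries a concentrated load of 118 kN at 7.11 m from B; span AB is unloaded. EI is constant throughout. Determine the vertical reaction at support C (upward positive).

Release continuity at B by inserting a hinge; the redundant is the internal moment M_B. The primary structure is two simply-supported spans AB and BC.
Rotations at B on the released spans (each span's end-slope, ×1/EI):
  span BC: point load 118 at a = 7.11: Pab(L + b)/(6LEI) = 121.5/EI
  relative rotation θ_0 = (0 + 121.5)/EI = 121.5/EI
A unit hogging moment at B produces rotation L₁/(3EI) + L₂/(3EI) = 6.3/EI.
Compatibility: M_B·(L₁+L₂)/(3EI) = θ_0, giving M_B = 19.29 kN·m (hogging).
Span BC, ΣM about C: R_B^{BC}·7.9 = 93.22 + 19.29, so R_B^{BC} = 14.24 kN and R_C = 118 − 14.24 = 103.8 kN.

R_C = 103.8 kN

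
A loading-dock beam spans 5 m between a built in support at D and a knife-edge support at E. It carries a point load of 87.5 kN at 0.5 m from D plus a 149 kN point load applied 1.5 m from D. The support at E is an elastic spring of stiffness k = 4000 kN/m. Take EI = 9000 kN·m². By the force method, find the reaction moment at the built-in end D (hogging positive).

Release the roller at E. Primary structure: cantilever fixed at D.
Deflection at E on the released cantilever, summing each load's contribution:
  point load 87.5 at a = 0.5: Pa²(3L − a)/(6EI) = 52.86/EI
  point load 149 at a = 1.5: Pa²(3L − a)/(6EI) = 754.3/EI
  δ_0 = 807.2/EI
Flexibility coefficient — unit upward force at E: δ_{EE} = L³/(3EI) = 41.67/EI.
With EI = 9000 kN·m²: δ_0 = 0.089686 m and δ_{EE} = 0.00463 m/kN.
Compatibility — the spring shortens by R_E/k under the reaction it provides: δ_0 − R_E·δ_{EE} = R_E/k. With 1/k = 0.00025 m/kN, R_E = δ_0 / (δ_{EE} + 1/k) = 0.089686 / (0.00463 + 0.00025) = 18.38 kN.
Moment equilibrium about D: M_D = Σ(load moments about D) − R_E·L = 267.2 − 18.38×5 = 175.4 kN·m.

M_D = 175.4 kN·m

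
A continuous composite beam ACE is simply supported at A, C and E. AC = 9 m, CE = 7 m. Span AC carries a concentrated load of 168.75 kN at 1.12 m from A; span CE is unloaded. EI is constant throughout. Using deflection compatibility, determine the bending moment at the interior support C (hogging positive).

M_C = 52.33 kN·m

Insert a hinge at C; M_C is the redundant, and each span becomes simply supported.
End slopes at the hinge C, treating each span as simply supported:
  span AC: point load 168.75 at a = 1.12: Pab(L + a)/(6LEI) = 279.1/EI
  relative rotation θ_0 = (279.1 + 0)/EI = 279.1/EI
A unit hogging moment at C produces rotation L₁/(3EI) + L₂/(3EI) = 5.333/EI.
Compatibility: M_C·(L₁+L₂)/(3EI) = θ_0, giving M_C = 52.33 kN·m (hogging).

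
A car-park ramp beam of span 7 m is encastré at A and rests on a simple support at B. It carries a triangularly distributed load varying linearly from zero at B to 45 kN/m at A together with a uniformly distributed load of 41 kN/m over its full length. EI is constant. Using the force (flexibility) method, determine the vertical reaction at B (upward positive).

Choose R_B as the redundant. The primary structure is the cantilever fixed at A.
Free-end deflection of the primary structure under the applied loading (downward +):
  triangular load, peak 45 at the fixed end: w₀L⁴/(30EI) = 3602/EI
  UDL 41: wL⁴/(8EI) = 12305/EI
  δ_0 = 15907/EI
Flexibility coefficient — unit upward force at B: δ_{BB} = L³/(3EI) = 114.3/EI.
The prop prevents deflection at B: R_B = δ_0/δ_{BB} = 15907/114.3 = 139.1 kN.

R_B = 139.1 kN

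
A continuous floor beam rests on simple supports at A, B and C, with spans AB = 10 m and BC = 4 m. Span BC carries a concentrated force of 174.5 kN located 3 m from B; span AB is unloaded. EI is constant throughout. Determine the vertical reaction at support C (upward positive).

R_C = 125 kN

Insert a hinge at B; M_B is the redundant, and each span becomes simply supported.
Rotations at B on the released spans (each span's end-slope, ×1/EI):
  span BC: point load 174.5 at a = 3: Pab(L + b)/(6LEI) = 109.1/EI
  relative rotation θ_0 = (0 + 109.1)/EI = 109.1/EI
A unit hogging moment at B produces rotation L₁/(3EI) + L₂/(3EI) = 4.667/EI.
Compatibility: M_B·(L₁+L₂)/(3EI) = θ_0, giving M_B = 23.37 kN·m (hogging).
Span BC, ΣM about C: R_B^{BC}·4 = 174.5 + 23.37, so R_B^{BC} = 49.47 kN and R_C = 174.5 − 49.47 = 125 kN.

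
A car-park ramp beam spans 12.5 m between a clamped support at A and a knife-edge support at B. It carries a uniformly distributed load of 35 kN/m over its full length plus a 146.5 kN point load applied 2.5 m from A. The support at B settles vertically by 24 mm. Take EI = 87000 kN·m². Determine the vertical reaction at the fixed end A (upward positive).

Remove the prop at B; the released (primary) structure is a cantilever built in at A.
Downward deflection at the released point B due to the loads:
  UDL 35: wL⁴/(8EI) = 106812/EI
  point load 146.5 at a = 2.5: Pa²(3L − a)/(6EI) = 5341/EI
  δ_0 = 112153/EI
Tip deflection under a unit load at B: L³/(3EI) = 651/EI.
With EI = 87000 kN·m²: δ_0 = 1.2891 m and δ_{BB} = 0.007483 m/kN.
Compatibility — the beam at B must follow the support down by 0.024 m: δ_0 − R_B·δ_{BB} = 0.024, so R_B = (1.2891 − 0.024)/0.007483 = 169.1 kN.
Vertical equilibrium: R_A = ΣP − R_B = 584 − 169.1 = 414.9 kN.

R_A = 414.9 kN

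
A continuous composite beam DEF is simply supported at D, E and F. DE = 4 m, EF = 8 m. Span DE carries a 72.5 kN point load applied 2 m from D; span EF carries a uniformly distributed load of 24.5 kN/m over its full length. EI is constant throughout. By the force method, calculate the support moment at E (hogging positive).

M_E = 148.8 kN·m

Take M_E as the redundant. Released structure: two simple spans DE and EF with a hinge at E.
Rotations at E on the released spans (each span's end-slope, ×1/EI):
  span DE: point load 72.5 at a = 2: Pab(L + a)/(6LEI) = 72.5/EI
  span EF: UDL 24.5: wL³/(24EI) = 522.7/EI
  relative rotation θ_0 = (72.5 + 522.7)/EI = 595.2/EI
A unit hogging moment at E produces rotation L₁/(3EI) + L₂/(3EI) = 4/EI.
Slope continuity at E: θ_0 = M_E·4/EI, so M_E = 595.2/4 = 148.8 kN·m (hogging).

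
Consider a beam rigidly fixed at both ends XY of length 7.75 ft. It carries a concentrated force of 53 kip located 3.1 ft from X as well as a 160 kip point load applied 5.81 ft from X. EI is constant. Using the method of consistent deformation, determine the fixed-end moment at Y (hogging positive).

Take the two fixed-end moments M_X, M_Y as redundants; the released structure is the simple span XY.
End rotations of the released simple span under the applied load (×1/EI):
  at X: point load 53 at a = 3.1: Pab(L + b)/(6LEI) = 203.7/EI
  at Y: point load 53 at a = 3.1: Pab(L + a)/(6LEI) = 178.3/EI
  at X: point load 160 at a = 5.81: Pab(L + b)/(6LEI) = 375.8/EI
  at Y: point load 160 at a = 5.81: Pab(L + a)/(6LEI) = 525.9/EI
  θ_X0 = 579.5/EI,  θ_Y0 = 704.2/EI
Flexibility coefficients: a unit moment at one end gives L/(3EI) there and L/(6EI) at the far end, so f₁₁ = f₂₂ = 2.583/EI and f₁₂ = f₂₁ = 1.292/EI.
Compatibility — zero rotation at each built-in end:
  2.583 M_X + 1.292 M_Y = 579.5
  1.292 M_X + 2.583 M_Y = 704.2
Solving the pair gives M_X = 117.4 kip·ft and M_Y = 213.9 kip·ft (hogging).

M_Y = 213.9 kip·ft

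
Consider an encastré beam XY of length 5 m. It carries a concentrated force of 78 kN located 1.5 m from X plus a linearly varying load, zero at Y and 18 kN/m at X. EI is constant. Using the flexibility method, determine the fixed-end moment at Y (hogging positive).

M_Y = 39.57 kN·m

Take the two fixed-end moments M_X, M_Y as redundants; the released structure is the simple span XY.
On the primary (simply-supported) span, the end slopes from the loading are:
  at X: point load 78 at a = 1.5: Pab(L + b)/(6LEI) = 116/EI
  at Y: point load 78 at a = 1.5: Pab(L + a)/(6LEI) = 88.72/EI
  at X: triangular load, peak 18: w₀L³/(45EI) = 50/EI
  at Y: triangular load, peak 18: 7w₀L³/(360EI) = 43.75/EI
  θ_X0 = 166/EI,  θ_Y0 = 132.5/EI
Flexibility coefficients: a unit moment at one end gives L/(3EI) there and L/(6EI) at the far end, so f₁₁ = f₂₂ = 1.667/EI and f₁₂ = f₂₁ = 0.8333/EI.
Compatibility — zero rotation at each built-in end:
  1.667 M_X + 0.8333 M_Y = 166
  0.8333 M_X + 1.667 M_Y = 132.5
Solving the pair gives M_X = 79.83 kN·m and M_Y = 39.57 kN·m (hogging).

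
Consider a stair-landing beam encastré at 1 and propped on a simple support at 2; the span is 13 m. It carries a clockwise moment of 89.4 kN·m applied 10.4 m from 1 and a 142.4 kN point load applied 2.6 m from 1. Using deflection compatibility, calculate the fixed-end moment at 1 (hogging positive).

Choose R_2 as the redundant. The primary structure is the cantilever fixed at 1.
Downward deflection at the released point 2 due to the loads:
  clockwise couple 89.4 at a = 10.4: M₀a(2L − a)/(2EI) = 7252/EI
  point load 142.4 at a = 2.6: Pa²(3L − a)/(6EI) = 5840/EI
  δ_0 = 13092/EI
Flexibility coefficient — unit upward force at 2: δ_{22} = L³/(3EI) = 732.3/EI.
Compatibility at 2: δ_0 − R_2·δ_{22} = 0, so R_2 = 13092/732.3 = 17.88 kN.
Moment equilibrium about 1: M_1 = Σ(load moments about 1) − R_2·L = 459.6 − 17.88×13 = 227.2 kN·m.

M_1 = 227.2 kN·m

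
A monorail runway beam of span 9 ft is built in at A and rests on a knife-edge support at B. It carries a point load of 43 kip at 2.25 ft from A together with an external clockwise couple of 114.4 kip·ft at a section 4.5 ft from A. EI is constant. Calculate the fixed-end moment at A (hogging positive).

Choose R_B as the redundant. The primary structure is the cantilever fixed at A.
Deflection at B on the released cantilever, summing each load's contribution:
  point load 43 at a = 2.25: Pa²(3L − a)/(6EI) = 898/EI
  clockwise couple 114.4 at a = 4.5: M₀a(2L − a)/(2EI) = 3475/EI
  δ_0 = 4373/EI
Flexibility coefficient — unit upward force at B: δ_{BB} = L³/(3EI) = 243/EI.
Compatibility at B: δ_0 − R_B·δ_{BB} = 0, so R_B = 4373/243 = 18 kip.
Moment equilibrium about A: M_A = Σ(load moments about A) − R_B·L = 211.2 − 18×9 = 49.19 kip·ft.

M_A = 49.19 kip·ft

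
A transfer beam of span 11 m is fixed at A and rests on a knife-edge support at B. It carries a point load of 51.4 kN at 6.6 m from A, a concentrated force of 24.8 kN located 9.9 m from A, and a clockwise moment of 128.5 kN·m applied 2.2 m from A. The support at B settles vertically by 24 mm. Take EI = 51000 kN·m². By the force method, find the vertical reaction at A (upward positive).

Choose R_B as the redundant. The primary structure is the cantilever fixed at A.
Deflection at B on the released cantilever, summing each load's contribution:
  point load 51.4 at a = 6.6: Pa²(3L − a)/(6EI) = 9852/EI
  point load 24.8 at a = 9.9: Pa²(3L − a)/(6EI) = 9358/EI
  clockwise couple 128.5 at a = 2.2: M₀a(2L − a)/(2EI) = 2799/EI
  δ_0 = 22008/EI
Tip deflection under a unit load at B: L³/(3EI) = 443.7/EI.
With EI = 51000 kN·m²: δ_0 = 0.43153 m and δ_{BB} = 0.008699 m/kN.
Compatibility — the beam at B must follow the support down by 0.024 m: δ_0 − R_B·δ_{BB} = 0.024, so R_B = (0.43153 − 0.024)/0.008699 = 46.85 kN.
Vertical equilibrium: R_A = ΣP − R_B = 76.2 − 46.85 = 29.35 kN.

R_A = 29.35 kN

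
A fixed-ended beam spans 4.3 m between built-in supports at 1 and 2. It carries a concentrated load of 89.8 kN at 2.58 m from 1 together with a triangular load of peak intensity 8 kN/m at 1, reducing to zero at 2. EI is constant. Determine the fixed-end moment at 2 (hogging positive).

Release both end moments; the primary structure is a simply-supported span 12 with redundants M_1 and M_2.
End rotations of the released simple span under the applied load (×1/EI):
  at 1: point load 89.8 at a = 2.58: Pab(L + b)/(6LEI) = 92.98/EI
  at 2: point load 89.8 at a = 2.58: Pab(L + a)/(6LEI) = 106.3/EI
  at 1: triangular load, peak 8: w₀L³/(45EI) = 14.13/EI
  at 2: triangular load, peak 8: 7w₀L³/(360EI) = 12.37/EI
  θ_10 = 107.1/EI,  θ_20 = 118.6/EI
Flexibility coefficients: a unit moment at one end gives L/(3EI) there and L/(6EI) at the far end, so f₁₁ = f₂₂ = 1.433/EI and f₁₂ = f₂₁ = 0.7167/EI.
Compatibility — zero rotation at each built-in end:
  1.433 M_1 + 0.7167 M_2 = 107.1
  0.7167 M_1 + 1.433 M_2 = 118.6
Solving the pair gives M_1 = 44.47 kN·m and M_2 = 60.53 kN·m (hogging).

M_2 = 60.53 kN·m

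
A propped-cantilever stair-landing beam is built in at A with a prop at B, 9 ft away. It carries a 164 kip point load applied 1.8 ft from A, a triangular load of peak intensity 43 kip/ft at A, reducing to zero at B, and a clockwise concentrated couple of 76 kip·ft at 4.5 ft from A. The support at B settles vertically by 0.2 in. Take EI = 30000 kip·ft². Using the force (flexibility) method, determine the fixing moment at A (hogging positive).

Choose R_B as the redundant. The primary structure is the cantilever fixed at A.
Deflection at B on the released cantilever, summing each load's contribution:
  point load 164 at a = 1.8: Pa²(3L − a)/(6EI) = 2232/EI
  triangular load, peak 43 at the fixed end: w₀L⁴/(30EI) = 9404/EI
  clockwise couple 76 at a = 4.5: M₀a(2L − a)/(2EI) = 2308/EI
  δ_0 = 13944/EI
Flexibility coefficient — unit upward force at B: δ_{BB} = L³/(3EI) = 243/EI.
With EI = 30000 kip·ft²: δ_0 = 0.46481 ft and δ_{BB} = 0.0081 ft/kip.
Compatibility — the beam at B must follow the support down by 0.01667 ft: δ_0 − R_B·δ_{BB} = 0.01667, so R_B = (0.46481 − 0.01667)/0.0081 = 55.33 kip.
Moment equilibrium about A: M_A = Σ(load moments about A) − R_B·L = 951.7 − 55.33×9 = 453.8 kip·ft.

M_A = 453.8 kip·ft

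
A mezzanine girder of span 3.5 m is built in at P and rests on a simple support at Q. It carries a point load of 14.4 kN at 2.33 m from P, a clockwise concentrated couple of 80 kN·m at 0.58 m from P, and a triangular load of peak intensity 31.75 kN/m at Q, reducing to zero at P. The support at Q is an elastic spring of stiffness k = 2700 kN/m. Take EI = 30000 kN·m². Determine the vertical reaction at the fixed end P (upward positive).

R_P = 42.72 kN

Take the reaction at Q as the redundant and release it; the primary structure is a cantilever fixed at P.
Primary-structure tip deflection at Q by superposition:
  point load 14.4 at a = 2.33: Pa²(3L − a)/(6EI) = 106.4/EI
  clockwise couple 80 at a = 0.58: M₀a(2L − a)/(2EI) = 148.9/EI
  triangular load, peak 31.75 at the free end: 11w₀L⁴/(120EI) = 436.7/EI
  δ_0 = 692.1/EI
Tip deflection under a unit load at Q: L³/(3EI) = 14.29/EI.
With EI = 30000 kN·m²: δ_0 = 0.023071 m and δ_{QQ} = 0.000476 m/kN.
Compatibility — the spring shortens by R_Q/k under the reaction it provides: δ_0 − R_Q·δ_{QQ} = R_Q/k. With 1/k = 0.00037 m/kN, R_Q = δ_0 / (δ_{QQ} + 1/k) = 0.023071 / (0.000476 + 0.00037) = 27.25 kN.
Vertical equilibrium: R_P = ΣP − R_Q = 69.96 − 27.25 = 42.72 kN.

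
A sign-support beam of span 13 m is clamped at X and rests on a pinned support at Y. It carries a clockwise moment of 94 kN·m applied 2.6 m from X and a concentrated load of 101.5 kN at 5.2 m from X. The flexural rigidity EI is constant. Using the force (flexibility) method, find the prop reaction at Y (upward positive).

Choose R_Y as the redundant. The primary structure is the cantilever fixed at X.
Deflection at Y on the released cantilever, summing each load's contribution:
  clockwise couple 94 at a = 2.6: M₀a(2L − a)/(2EI) = 2859/EI
  point load 101.5 at a = 5.2: Pa²(3L − a)/(6EI) = 15461/EI
  δ_0 = 18321/EI
Tip deflection under a unit load at Y: L³/(3EI) = 732.3/EI.
Compatibility at Y: δ_0 − R_Y·δ_{YY} = 0, so R_Y = 18321/732.3 = 25.02 kN.

R_Y = 25.02 kN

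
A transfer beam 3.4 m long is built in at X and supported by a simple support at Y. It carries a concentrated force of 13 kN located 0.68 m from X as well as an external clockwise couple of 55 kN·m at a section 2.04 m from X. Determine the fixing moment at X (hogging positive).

M_X = -7.935 kN·m

Remove the prop at Y; the released (primary) structure is a cantilever built in at X.
Downward deflection at the released point Y due to the loads:
  point load 13 at a = 0.68: Pa²(3L − a)/(6EI) = 9.538/EI
  clockwise couple 55 at a = 2.04: M₀a(2L − a)/(2EI) = 267/EI
  δ_0 = 276.6/EI
Flexibility coefficient — unit upward force at Y: δ_{YY} = L³/(3EI) = 13.1/EI.
The prop prevents deflection at Y: R_Y = δ_0/δ_{YY} = 276.6/13.1 = 21.11 kN.
Moment equilibrium about X: M_X = Σ(load moments about X) − R_Y·L = 63.84 − 21.11×3.4 = -7.935 kN·m.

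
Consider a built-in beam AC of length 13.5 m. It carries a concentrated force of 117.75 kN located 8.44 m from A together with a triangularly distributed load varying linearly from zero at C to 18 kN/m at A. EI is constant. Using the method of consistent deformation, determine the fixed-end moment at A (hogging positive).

M_A = 303.6 kN·m

Take the two fixed-end moments M_A, M_C as redundants; the released structure is the simple span AC.
End rotations of the released simple span under the applied load (×1/EI):
  at A: point load 117.75 at a = 8.44: Pab(L + b)/(6LEI) = 1152/EI
  at C: point load 117.75 at a = 8.44: Pab(L + a)/(6LEI) = 1362/EI
  at A: triangular load, peak 18: w₀L³/(45EI) = 984.1/EI
  at C: triangular load, peak 18: 7w₀L³/(360EI) = 861.1/EI
  θ_A0 = 2136/EI,  θ_C0 = 2223/EI
Flexibility coefficients: a unit moment at one end gives L/(3EI) there and L/(6EI) at the far end, so f₁₁ = f₂₂ = 4.5/EI and f₁₂ = f₂₁ = 2.25/EI.
Compatibility — zero rotation at each built-in end:
  4.5 M_A + 2.25 M_C = 2136
  2.25 M_A + 4.5 M_C = 2223
Solving the pair gives M_A = 303.6 kN·m and M_C = 342.2 kN·m (hogging).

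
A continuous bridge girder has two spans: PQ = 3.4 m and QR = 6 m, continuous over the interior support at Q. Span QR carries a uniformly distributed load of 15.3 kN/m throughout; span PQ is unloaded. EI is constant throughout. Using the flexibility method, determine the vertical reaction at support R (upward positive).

R_R = 38.58 kN

Release continuity at Q by inserting a hinge; the redundant is the internal moment M_Q. The primary structure is two simply-supported spans PQ and QR.
Rotations at Q on the released spans (each span's end-slope, ×1/EI):
  span QR: UDL 15.3: wL³/(24EI) = 137.7/EI
  relative rotation θ_0 = (0 + 137.7)/EI = 137.7/EI
A unit hogging moment at Q produces rotation L₁/(3EI) + L₂/(3EI) = 3.133/EI.
Slope continuity at Q: θ_0 = M_Q·3.133/EI, so M_Q = 137.7/3.133 = 43.95 kN·m (hogging).
Span QR, ΣM about R: R_Q^{QR}·6 = 275.4 + 43.95, so R_Q^{QR} = 53.22 kN and R_R = 91.8 − 53.22 = 38.58 kN.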